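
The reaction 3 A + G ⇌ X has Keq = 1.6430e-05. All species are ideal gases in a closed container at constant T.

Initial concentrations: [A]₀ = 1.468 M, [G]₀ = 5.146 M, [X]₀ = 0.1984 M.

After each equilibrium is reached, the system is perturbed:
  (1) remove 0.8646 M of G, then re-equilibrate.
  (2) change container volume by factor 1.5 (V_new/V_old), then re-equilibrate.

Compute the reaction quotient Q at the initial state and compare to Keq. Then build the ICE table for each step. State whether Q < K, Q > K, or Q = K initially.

Q₀ = 0.01219; Q > K (proceeds reverse)

Q₀ = 0.01219 vs Keq = 1.6430e-05 ⇒ Q>K, reverse
Step 1:
                   A          G          X
  Initial      1.468      5.146     0.1984
  Change      0.5929     0.1976    -0.1976
  Equil        2.061      5.344 7.6850e-04
  solve Keq expr → x = -0.1976; check Q = 1.6430e-05
Then remove 0.8646 M of G.
Step 2:
                   A          G          X
  Initial      2.061      4.479 7.6850e-04
  Change  3.7193e-04 1.2398e-04 -1.2398e-04
  Equil        2.061      4.479 6.4452e-04
  solve Keq expr → x = -1.2398e-04; check Q = 1.6430e-05
Then change container volume by factor 1.5 (V_new/V_old).
Step 3:
                   A          G          X
  Initial      1.374      2.986 4.2968e-04
  Change  9.0631e-04 3.0210e-04 -3.0210e-04
  Equil        1.375      2.986 1.2758e-04
  solve Keq expr → x = -3.0210e-04; check Q = 1.6430e-05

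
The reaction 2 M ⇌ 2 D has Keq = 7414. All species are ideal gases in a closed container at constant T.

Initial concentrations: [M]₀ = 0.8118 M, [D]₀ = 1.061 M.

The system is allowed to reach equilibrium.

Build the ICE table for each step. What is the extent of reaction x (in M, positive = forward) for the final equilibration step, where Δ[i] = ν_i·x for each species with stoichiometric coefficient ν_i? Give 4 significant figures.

Q₀ = 1.708 vs Keq = 7414 ⇒ Q<K, forward
Step 1:
                  M         D
  I          0.8118     1.061
  C         -0.7903    0.7903
  E          0.0215     1.851
  solve Keq expr → x = 0.3951; check Q = 7414

x = 0.3951 M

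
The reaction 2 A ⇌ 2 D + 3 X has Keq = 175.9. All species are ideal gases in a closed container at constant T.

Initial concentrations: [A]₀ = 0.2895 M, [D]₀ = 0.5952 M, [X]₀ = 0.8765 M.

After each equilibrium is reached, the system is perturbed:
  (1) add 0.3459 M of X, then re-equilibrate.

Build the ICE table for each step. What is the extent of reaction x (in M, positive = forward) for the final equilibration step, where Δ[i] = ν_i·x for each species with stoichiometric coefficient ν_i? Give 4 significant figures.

Q₀ = 2.846 vs Keq = 175.9 ⇒ Q<K, forward
Step 1:
                    A           D           X
  init         0.2895      0.5952      0.8765
  Δ           -0.2104      0.2104      0.3156
  eq          0.07907      0.8056       1.192
  solve Keq expr → x = 0.1052; check Q = 175.9
Then add 0.3459 M of X.
Step 2:
                    A           D           X
  init        0.07907      0.8056       1.538
  Δ           0.02817    -0.02817    -0.04226
  eq           0.1072      0.7775       1.496
  solve Keq expr → x = -0.01409; check Q = 175.9

x = -0.01409 M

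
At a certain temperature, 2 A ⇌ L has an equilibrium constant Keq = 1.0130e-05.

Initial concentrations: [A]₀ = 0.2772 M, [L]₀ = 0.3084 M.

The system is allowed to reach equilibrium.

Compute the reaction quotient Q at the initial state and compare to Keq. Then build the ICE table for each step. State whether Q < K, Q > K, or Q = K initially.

Q₀ = 4.014 vs Keq = 1.0130e-05 ⇒ Q>K, reverse
Step 1:
                   A          L
  Initial     0.2772     0.3084
  Change      0.6168    -0.3084
  Equil        0.894 8.0960e-06
  solve Keq expr → x = -0.3084; check Q = 1.0130e-05

Q₀ = 4.014; Q > K (proceeds reverse)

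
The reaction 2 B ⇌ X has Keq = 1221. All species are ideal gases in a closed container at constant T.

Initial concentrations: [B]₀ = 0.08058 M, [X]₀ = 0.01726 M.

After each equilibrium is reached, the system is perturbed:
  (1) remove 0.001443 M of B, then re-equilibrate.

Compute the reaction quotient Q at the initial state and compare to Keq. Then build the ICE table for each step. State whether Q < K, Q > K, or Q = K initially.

Q₀ = 2.658 vs Keq = 1221 ⇒ Q<K, forward
Step 1:
                   B          X
  Initial    0.08058    0.01726
  Change    -0.07392    0.03696
  Equil     0.006664    0.05422
  solve Keq expr → x = 0.03696; check Q = 1221
Then remove 0.001443 M of B.
Step 2:
                   B          X
  Initial   0.005221    0.05422
  Change      0.0014 -6.9992e-04
  Equil     0.006621    0.05352
  solve Keq expr → x = -6.9992e-04; check Q = 1221

Q₀ = 2.658; Q < K (proceeds forward)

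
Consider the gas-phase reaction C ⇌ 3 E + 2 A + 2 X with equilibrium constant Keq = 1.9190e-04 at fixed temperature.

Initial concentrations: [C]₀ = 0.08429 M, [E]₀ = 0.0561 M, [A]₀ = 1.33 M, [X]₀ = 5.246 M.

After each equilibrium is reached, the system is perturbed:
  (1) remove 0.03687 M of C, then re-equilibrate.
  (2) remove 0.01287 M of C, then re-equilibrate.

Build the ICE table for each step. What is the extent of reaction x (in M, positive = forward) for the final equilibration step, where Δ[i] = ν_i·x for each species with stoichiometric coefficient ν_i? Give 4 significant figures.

Q₀ = 0.102 vs Keq = 1.9190e-04 ⇒ Q>K, reverse
Step 1:
                  C         E         A         X
  init      0.08429    0.0561      1.33     5.246
  Δ          0.0162   -0.0486   -0.0324   -0.0324
  eq         0.1005  0.007497     1.298     5.214
  solve Keq expr → x = -0.0162; check Q = 1.9190e-04
Then remove 0.03687 M of C.
Step 2:
                  C         E         A         X
  init      0.06362  0.007497     1.298     5.214
  Δ       3.4832e-04 -0.001045 -6.9664e-04 -6.9664e-04
  eq        0.06397  0.006452     1.297     5.213
  solve Keq expr → x = -3.4832e-04; check Q = 1.9190e-04
Then remove 0.01287 M of C.
Step 3:
                  C         E         A         X
  init       0.0511  0.006452     1.297     5.213
  Δ       1.5278e-04 -4.5833e-04 -3.0555e-04 -3.0555e-04
  eq        0.05125  0.005994     1.297     5.213
  solve Keq expr → x = -1.5278e-04; check Q = 1.9190e-04

x = -1.5278e-04 M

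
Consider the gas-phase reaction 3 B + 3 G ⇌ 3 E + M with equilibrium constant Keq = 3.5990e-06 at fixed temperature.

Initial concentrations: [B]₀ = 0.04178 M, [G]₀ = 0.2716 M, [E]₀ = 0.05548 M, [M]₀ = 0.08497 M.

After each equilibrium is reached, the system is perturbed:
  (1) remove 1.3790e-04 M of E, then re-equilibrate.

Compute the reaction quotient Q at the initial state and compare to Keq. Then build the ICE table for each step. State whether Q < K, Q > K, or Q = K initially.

Q₀ = 9.931 vs Keq = 3.5990e-06 ⇒ Q>K, reverse
Step 1:
                   B          G          E          M
  Initial    0.04178     0.2716    0.05548    0.08497
  Change      0.0543     0.0543    -0.0543    -0.0181
  Equil      0.09608     0.3259   0.001182    0.06687
  solve Keq expr → x = -0.0181; check Q = 3.5990e-06
Then remove 1.3790e-04 M of E.
Step 2:
                   B          G          E          M
  Initial    0.09608     0.3259   0.001044    0.06687
  Change  -1.3548e-04 -1.3548e-04 1.3548e-04 4.5159e-05
  Equil      0.09594     0.3258    0.00118    0.06692
  solve Keq expr → x = 4.5159e-05; check Q = 3.5990e-06

Q₀ = 9.931; Q > K (proceeds reverse)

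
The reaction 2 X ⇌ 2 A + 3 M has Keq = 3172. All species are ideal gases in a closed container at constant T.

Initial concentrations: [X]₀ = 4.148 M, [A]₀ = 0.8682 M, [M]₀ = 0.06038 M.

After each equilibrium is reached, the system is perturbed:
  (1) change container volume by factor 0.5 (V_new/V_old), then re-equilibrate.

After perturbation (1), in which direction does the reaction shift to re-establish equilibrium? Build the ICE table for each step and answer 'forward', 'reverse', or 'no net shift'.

Direction: reverse

Q₀ = 9.6436e-06 vs Keq = 3172 ⇒ Q<K, forward
Step 1:
                    X           A           M
  init          4.148      0.8682     0.06038
  Δ            -3.311       3.311       4.967
  eq           0.8366        4.18       5.028
  solve Keq expr → x = 1.656; check Q = 3172
Then change container volume by factor 0.5 (V_new/V_old).
Step 2:
                    X           A           M
  init          1.673       8.359       10.06
  Δ             1.264      -1.264      -1.895
  eq            2.937       7.096        8.16
  solve Keq expr → x = -0.6318; check Q = 3172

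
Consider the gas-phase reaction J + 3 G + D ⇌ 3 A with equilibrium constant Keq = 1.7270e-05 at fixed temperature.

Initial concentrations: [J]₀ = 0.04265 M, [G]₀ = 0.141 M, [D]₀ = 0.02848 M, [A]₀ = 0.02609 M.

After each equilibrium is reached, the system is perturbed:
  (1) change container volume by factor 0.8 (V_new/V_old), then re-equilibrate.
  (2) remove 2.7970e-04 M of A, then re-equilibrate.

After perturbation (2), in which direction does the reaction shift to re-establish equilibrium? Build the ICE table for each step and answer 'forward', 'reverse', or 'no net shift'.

Q₀ = 5.216 vs Keq = 1.7270e-05 ⇒ Q>K, reverse
Step 1:
                  J         G         D         A
  I         0.04265     0.141   0.02848   0.02609
  C        0.008519   0.02556  0.008519  -0.02556
  E         0.05117    0.1666     0.037 5.3259e-04
  solve Keq expr → x = -0.008519; check Q = 1.7270e-05
Then change container volume by factor 0.8 (V_new/V_old).
Step 2:
                  J         G         D         A
  I         0.06396    0.2082   0.04625 6.6574e-04
  C       -3.5350e-05 -1.0605e-04 -3.5350e-05 1.0605e-04
  E         0.06393    0.2081   0.04621 7.7179e-04
  solve Keq expr → x = 3.5350e-05; check Q = 1.7270e-05
Then remove 2.7970e-04 M of A.
Step 3:
                  J         G         D         A
  I         0.06393    0.2081   0.04621 4.9209e-04
  C       -9.2594e-05 -2.7778e-04 -9.2594e-05 2.7778e-04
  E         0.06383    0.2078   0.04612 7.6987e-04
  solve Keq expr → x = 9.2594e-05; check Q = 1.7270e-05

Direction: forward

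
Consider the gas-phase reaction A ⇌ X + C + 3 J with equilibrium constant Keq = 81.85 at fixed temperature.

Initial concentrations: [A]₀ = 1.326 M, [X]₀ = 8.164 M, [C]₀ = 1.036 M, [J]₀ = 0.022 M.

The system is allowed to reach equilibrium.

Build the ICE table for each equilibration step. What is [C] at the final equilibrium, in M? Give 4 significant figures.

[C]_eq = 1.584 M

Q₀ = 6.7918e-05 vs Keq = 81.85 ⇒ Q<K, forward
Step 1:
                  A         X         C         J
  Initial     1.326     8.164     1.036     0.022
  Change    -0.5477    0.5477    0.5477     1.643
  Equil      0.7783     8.712     1.584     1.665
  solve Keq expr → x = 0.5477; check Q = 81.85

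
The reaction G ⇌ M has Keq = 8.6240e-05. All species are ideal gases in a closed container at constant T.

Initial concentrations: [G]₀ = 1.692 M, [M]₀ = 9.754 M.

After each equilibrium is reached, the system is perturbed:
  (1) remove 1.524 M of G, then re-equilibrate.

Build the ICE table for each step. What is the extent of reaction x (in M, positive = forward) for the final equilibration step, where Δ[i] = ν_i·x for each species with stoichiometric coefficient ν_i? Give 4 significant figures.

x = -1.3142e-04 M

Q₀ = 5.765 vs Keq = 8.6240e-05 ⇒ Q>K, reverse
Step 1:
                  G         M
  I           1.692     9.754
  C           9.753    -9.753
  E           11.45 9.8702e-04
  solve Keq expr → x = -9.753; check Q = 8.6240e-05
Then remove 1.524 M of G.
Step 2:
                  G         M
  I           9.921 9.8702e-04
  C       1.3142e-04 -1.3142e-04
  E           9.921 8.5560e-04
  solve Keq expr → x = -1.3142e-04; check Q = 8.6240e-05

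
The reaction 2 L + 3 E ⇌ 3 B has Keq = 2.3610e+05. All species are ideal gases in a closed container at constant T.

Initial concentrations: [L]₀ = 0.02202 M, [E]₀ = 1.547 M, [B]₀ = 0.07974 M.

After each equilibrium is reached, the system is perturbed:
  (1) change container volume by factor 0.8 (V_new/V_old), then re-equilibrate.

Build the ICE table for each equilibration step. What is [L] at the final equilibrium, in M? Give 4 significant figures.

[L]_eq = 4.1808e-05 M

Q₀ = 0.2824 vs Keq = 2.3610e+05 ⇒ Q<K, forward
Step 1:
                    L           E           B
  init        0.02202       1.547     0.07974
  Δ          -0.02198    -0.03297     0.03297
  eq       4.1800e-05       1.514      0.1127
  solve Keq expr → x = 0.01099; check Q = 2.3610e+05
Then change container volume by factor 0.8 (V_new/V_old).
Step 2:
                    L           E           B
  init     5.2250e-05       1.893      0.1409
  Δ       -1.0443e-05 -1.5664e-05  1.5664e-05
  eq       4.1808e-05       1.893      0.1409
  solve Keq expr → x = 5.2213e-06; check Q = 2.3610e+05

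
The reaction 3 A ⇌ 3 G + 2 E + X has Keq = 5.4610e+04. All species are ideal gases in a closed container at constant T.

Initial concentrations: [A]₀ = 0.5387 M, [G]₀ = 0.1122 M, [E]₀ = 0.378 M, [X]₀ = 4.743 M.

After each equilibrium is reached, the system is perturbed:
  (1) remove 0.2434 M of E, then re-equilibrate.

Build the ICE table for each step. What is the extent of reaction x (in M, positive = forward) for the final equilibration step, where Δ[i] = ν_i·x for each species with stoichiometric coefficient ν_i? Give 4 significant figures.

x = 0.001735 M

Q₀ = 0.006123 vs Keq = 5.4610e+04 ⇒ Q<K, forward
Step 1:
                    A           G           E           X
  init         0.5387      0.1122       0.378       4.743
  Δ            -0.516       0.516       0.344       0.172
  eq          0.02266      0.6282       0.722       4.915
  solve Keq expr → x = 0.172; check Q = 5.4610e+04
Then remove 0.2434 M of E.
Step 2:
                    A           G           E           X
  init        0.02266      0.6282      0.4786       4.915
  Δ         -0.005204    0.005204    0.003469    0.001735
  eq          0.01746      0.6334      0.4821       4.917
  solve Keq expr → x = 0.001735; check Q = 5.4610e+04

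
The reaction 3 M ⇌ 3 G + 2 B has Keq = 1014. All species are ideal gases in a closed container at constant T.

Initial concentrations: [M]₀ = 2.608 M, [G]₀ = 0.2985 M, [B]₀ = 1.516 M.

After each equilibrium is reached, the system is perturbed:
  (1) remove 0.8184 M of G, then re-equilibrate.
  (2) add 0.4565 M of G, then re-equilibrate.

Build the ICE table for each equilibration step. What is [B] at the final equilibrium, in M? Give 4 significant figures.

Q₀ = 0.003446 vs Keq = 1014 ⇒ Q<K, forward
Step 1:
                  M         G         B
  Initial     2.608    0.2985     1.516
  Change     -2.116     2.116     1.411
  Equil      0.4918     2.415     2.927
  solve Keq expr → x = 0.7054; check Q = 1014
Then remove 0.8184 M of G.
Step 2:
                  M         G         B
  Initial    0.4918     1.596     2.927
  Change    -0.1326    0.1326   0.08841
  Equil      0.3592     1.729     3.015
  solve Keq expr → x = 0.0442; check Q = 1014
Then add 0.4565 M of G.
Step 3:
                  M         G         B
  Initial    0.3592     2.185     3.015
  Change    0.07452  -0.07452  -0.04968
  Equil      0.4337     2.111     2.966
  solve Keq expr → x = -0.02484; check Q = 1014

[B]_eq = 2.966 M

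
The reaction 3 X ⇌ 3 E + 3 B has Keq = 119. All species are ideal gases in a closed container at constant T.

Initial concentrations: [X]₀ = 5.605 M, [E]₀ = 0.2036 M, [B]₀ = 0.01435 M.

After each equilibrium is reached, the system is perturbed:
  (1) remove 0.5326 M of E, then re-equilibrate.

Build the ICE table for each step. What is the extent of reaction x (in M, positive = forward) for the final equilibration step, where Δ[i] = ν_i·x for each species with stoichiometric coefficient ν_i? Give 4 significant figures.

Q₀ = 1.4163e-10 vs Keq = 119 ⇒ Q<K, forward
Step 1:
                    X           E           B
  Initial       5.605      0.2036     0.01435
  Change       -3.277       3.277       3.277
  Equil         2.328        3.48       3.291
  solve Keq expr → x = 1.092; check Q = 119
Then remove 0.5326 M of E.
Step 2:
                    X           E           B
  Initial       2.328       2.948       3.291
  Change      -0.1549      0.1549      0.1549
  Equil         2.173       3.103       3.446
  solve Keq expr → x = 0.05165; check Q = 119

x = 0.05165 M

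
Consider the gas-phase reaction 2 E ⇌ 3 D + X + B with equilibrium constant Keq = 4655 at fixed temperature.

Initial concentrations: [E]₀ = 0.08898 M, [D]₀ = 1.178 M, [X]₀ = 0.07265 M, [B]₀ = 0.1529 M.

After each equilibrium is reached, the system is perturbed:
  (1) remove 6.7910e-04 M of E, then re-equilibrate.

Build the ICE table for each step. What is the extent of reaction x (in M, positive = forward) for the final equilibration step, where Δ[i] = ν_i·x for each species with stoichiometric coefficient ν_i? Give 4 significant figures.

x = -3.3388e-04 M

Q₀ = 2.293 vs Keq = 4655 ⇒ Q<K, forward
Step 1:
                   E          D          X          B
  init       0.08898      1.178    0.07265     0.1529
  Δ         -0.08569     0.1285    0.04284    0.04284
  eq        0.003291      1.307     0.1155     0.1957
  solve Keq expr → x = 0.04284; check Q = 4655
Then remove 6.7910e-04 M of E.
Step 2:
                   E          D          X          B
  init      0.002612      1.307     0.1155     0.1957
  Δ       6.6776e-04  -0.001002 -3.3388e-04 -3.3388e-04
  eq         0.00328      1.306     0.1152     0.1954
  solve Keq expr → x = -3.3388e-04; check Q = 4655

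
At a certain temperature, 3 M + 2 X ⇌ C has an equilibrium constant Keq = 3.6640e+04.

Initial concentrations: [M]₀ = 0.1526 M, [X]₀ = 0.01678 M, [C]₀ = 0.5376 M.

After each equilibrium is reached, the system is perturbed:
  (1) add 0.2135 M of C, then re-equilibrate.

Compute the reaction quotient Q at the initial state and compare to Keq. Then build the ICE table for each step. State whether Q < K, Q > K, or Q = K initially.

Q₀ = 5.3729e+05; Q > K (proceeds reverse)

Q₀ = 5.3729e+05 vs Keq = 3.6640e+04 ⇒ Q>K, reverse
Step 1:
                   M          X          C
  Initial     0.1526    0.01678     0.5376
  Change     0.04127    0.02751   -0.01376
  Equil       0.1939    0.04429     0.5238
  solve Keq expr → x = -0.01376; check Q = 3.6640e+04
Then add 0.2135 M of C.
Step 2:
                   M          X          C
  Initial     0.1939    0.04429     0.7373
  Change    0.007753   0.005168  -0.002584
  Equil       0.2016    0.04946     0.7348
  solve Keq expr → x = -0.002584; check Q = 3.6640e+04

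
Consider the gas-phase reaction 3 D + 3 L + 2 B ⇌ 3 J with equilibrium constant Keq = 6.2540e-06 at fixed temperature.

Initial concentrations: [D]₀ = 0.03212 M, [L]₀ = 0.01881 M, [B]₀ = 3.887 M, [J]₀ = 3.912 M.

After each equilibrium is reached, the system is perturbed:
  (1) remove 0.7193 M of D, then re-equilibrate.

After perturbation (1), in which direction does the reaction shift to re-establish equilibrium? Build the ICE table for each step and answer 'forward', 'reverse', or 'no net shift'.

Q₀ = 1.7967e+10 vs Keq = 6.2540e-06 ⇒ Q>K, reverse
Step 1:
                  D         L         B         J
  init      0.03212   0.01881     3.887     3.912
  Δ           3.254     3.254     2.169    -3.254
  eq          3.286     3.273     6.056    0.6582
  solve Keq expr → x = -1.085; check Q = 6.2540e-06
Then remove 0.7193 M of D.
Step 2:
                  D         L         B         J
  init        2.567     3.273     6.056    0.6582
  Δ          0.1026    0.1026   0.06842   -0.1026
  eq          2.669     3.375     6.125    0.5556
  solve Keq expr → x = -0.03421; check Q = 6.2540e-06

Direction: reverse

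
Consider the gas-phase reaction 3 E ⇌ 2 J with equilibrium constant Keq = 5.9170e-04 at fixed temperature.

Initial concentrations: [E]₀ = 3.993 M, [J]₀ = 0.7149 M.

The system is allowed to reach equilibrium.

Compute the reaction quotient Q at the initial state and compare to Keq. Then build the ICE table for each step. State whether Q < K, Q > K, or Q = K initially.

Q₀ = 0.008028 vs Keq = 5.9170e-04 ⇒ Q>K, reverse
Step 1:
                    E           J
  I             3.993      0.7149
  C            0.7012     -0.4675
  E             4.694      0.2474
  solve Keq expr → x = -0.2337; check Q = 5.9170e-04

Q₀ = 0.008028; Q > K (proceeds reverse)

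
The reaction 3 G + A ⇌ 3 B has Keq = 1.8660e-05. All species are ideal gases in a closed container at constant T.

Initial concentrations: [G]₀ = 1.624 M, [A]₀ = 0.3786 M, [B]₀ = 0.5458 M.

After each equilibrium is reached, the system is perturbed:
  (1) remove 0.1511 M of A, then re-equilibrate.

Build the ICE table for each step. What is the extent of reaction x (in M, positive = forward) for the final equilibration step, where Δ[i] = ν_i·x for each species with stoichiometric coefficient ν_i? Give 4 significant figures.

x = -0.001525 M

Q₀ = 0.1003 vs Keq = 1.8660e-05 ⇒ Q>K, reverse
Step 1:
                  G         A         B
  Initial     1.624    0.3786    0.5458
  Change     0.4998    0.1666   -0.4998
  Equil       2.124    0.5452   0.04602
  solve Keq expr → x = -0.1666; check Q = 1.8660e-05
Then remove 0.1511 M of A.
Step 2:
                  G         A         B
  Initial     2.124    0.3941   0.04602
  Change   0.004576  0.001525 -0.004576
  Equil       2.128    0.3956   0.04144
  solve Keq expr → x = -0.001525; check Q = 1.8660e-05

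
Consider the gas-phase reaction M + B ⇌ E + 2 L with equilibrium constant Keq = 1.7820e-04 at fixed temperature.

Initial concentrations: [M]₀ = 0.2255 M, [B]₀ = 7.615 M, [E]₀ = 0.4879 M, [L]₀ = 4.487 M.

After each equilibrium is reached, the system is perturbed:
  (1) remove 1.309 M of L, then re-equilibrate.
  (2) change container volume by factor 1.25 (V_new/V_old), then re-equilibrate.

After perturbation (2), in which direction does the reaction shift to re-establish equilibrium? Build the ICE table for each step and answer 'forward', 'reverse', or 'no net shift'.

Direction: forward

Q₀ = 5.72 vs Keq = 1.7820e-04 ⇒ Q>K, reverse
Step 1:
                  M         B         E         L
  I          0.2255     7.615    0.4879     4.487
  C          0.4878    0.4878   -0.4878   -0.9756
  E          0.7133     8.103 8.3536e-05     3.511
  solve Keq expr → x = -0.4878; check Q = 1.7820e-04
Then remove 1.309 M of L.
Step 2:
                  M         B         E         L
  I          0.7133     8.103 8.3536e-05     2.202
  C       -1.2872e-04 -1.2872e-04 1.2872e-04 2.5744e-04
  E          0.7132     8.103 2.1226e-04     2.203
  solve Keq expr → x = 1.2872e-04; check Q = 1.7820e-04
Then change container volume by factor 1.25 (V_new/V_old).
Step 3:
                  M         B         E         L
  I          0.5706     6.482 1.6980e-04     1.762
  C       -4.2414e-05 -4.2414e-05 4.2414e-05 8.4827e-05
  E          0.5705     6.482 2.1222e-04     1.762
  solve Keq expr → x = 4.2414e-05; check Q = 1.7820e-04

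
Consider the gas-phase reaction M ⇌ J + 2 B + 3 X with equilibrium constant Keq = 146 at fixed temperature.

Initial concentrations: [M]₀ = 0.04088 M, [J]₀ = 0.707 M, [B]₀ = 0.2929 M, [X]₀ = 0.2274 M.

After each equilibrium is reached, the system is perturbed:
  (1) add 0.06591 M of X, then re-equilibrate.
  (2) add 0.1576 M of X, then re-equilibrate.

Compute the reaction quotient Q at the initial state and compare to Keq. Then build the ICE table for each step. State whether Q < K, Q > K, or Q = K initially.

Q₀ = 0.01745; Q < K (proceeds forward)

Q₀ = 0.01745 vs Keq = 146 ⇒ Q<K, forward
Step 1:
                    M           J           B           X
  init        0.04088       0.707      0.2929      0.2274
  Δ          -0.04085     0.04085      0.0817      0.1225
  eq       3.0804e-05      0.7478      0.3746      0.3499
  solve Keq expr → x = 0.04085; check Q = 146
Then add 0.06591 M of X.
Step 2:
                    M           J           B           X
  init     3.0804e-05      0.7478      0.3746      0.4159
  Δ        2.0853e-05 -2.0853e-05 -4.1705e-05 -6.2558e-05
  eq       5.1656e-05      0.7478      0.3746      0.4158
  solve Keq expr → x = -2.0853e-05; check Q = 146
Then add 0.1576 M of X.
Step 3:
                    M           J           B           X
  init     5.1656e-05      0.7478      0.3746      0.5734
  Δ        8.3502e-05 -8.3502e-05 -1.6700e-04 -2.5050e-04
  eq       1.3516e-04      0.7477      0.3744      0.5731
  solve Keq expr → x = -8.3502e-05; check Q = 146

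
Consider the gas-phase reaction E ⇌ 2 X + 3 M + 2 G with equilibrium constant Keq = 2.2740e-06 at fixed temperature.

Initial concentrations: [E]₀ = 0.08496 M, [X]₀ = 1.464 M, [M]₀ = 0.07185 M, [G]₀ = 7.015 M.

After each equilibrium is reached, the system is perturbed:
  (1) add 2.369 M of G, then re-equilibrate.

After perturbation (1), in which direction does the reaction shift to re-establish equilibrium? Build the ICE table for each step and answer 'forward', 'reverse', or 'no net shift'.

Q₀ = 0.4605 vs Keq = 2.2740e-06 ⇒ Q>K, reverse
Step 1:
                   E          X          M          G
  I          0.08496      1.464    0.07185      7.015
  C           0.0235   -0.04699   -0.07049   -0.04699
  E           0.1085      1.417   0.001363      6.968
  solve Keq expr → x = -0.0235; check Q = 2.2740e-06
Then add 2.369 M of G.
Step 2:
                   E          X          M          G
  I           0.1085      1.417   0.001363      9.337
  C       8.0381e-05 -1.6076e-04 -2.4114e-04 -1.6076e-04
  E           0.1085      1.417   0.001121      9.337
  solve Keq expr → x = -8.0381e-05; check Q = 2.2740e-06

Direction: reverse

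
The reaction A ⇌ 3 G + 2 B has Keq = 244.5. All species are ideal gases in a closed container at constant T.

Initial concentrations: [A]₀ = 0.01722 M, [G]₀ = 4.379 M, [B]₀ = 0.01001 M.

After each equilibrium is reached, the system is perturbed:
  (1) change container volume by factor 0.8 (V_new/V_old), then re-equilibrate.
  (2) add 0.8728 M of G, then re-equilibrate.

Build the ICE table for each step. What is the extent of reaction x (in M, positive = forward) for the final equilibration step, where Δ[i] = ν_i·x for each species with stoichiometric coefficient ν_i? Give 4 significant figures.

x = -8.3988e-04 M

Q₀ = 0.4886 vs Keq = 244.5 ⇒ Q<K, forward
Step 1:
                   A          G          B
  init       0.01722      4.379    0.01001
  Δ         -0.01656    0.04968    0.03312
  eq      6.6080e-04      4.429    0.04313
  solve Keq expr → x = 0.01656; check Q = 244.5
Then change container volume by factor 0.8 (V_new/V_old).
Step 2:
                   A          G          B
  init    8.2600e-04      5.536    0.05391
  Δ         0.001036  -0.003107  -0.002071
  eq        0.001862      5.533    0.05184
  solve Keq expr → x = -0.001036; check Q = 244.5
Then add 0.8728 M of G.
Step 3:
                   A          G          B
  init      0.001862      6.406    0.05184
  Δ       8.3988e-04   -0.00252   -0.00168
  eq        0.002701      6.403    0.05016
  solve Keq expr → x = -8.3988e-04; check Q = 244.5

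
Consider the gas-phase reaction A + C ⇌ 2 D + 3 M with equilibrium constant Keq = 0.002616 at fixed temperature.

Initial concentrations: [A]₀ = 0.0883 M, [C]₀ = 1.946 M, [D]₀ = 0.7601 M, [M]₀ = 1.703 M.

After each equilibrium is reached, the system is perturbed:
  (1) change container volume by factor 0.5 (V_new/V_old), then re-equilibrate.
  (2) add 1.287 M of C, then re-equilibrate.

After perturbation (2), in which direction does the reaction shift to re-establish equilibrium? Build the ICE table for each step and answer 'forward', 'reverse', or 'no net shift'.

Direction: forward

Q₀ = 16.61 vs Keq = 0.002616 ⇒ Q>K, reverse
Step 1:
                  A         C         D         M
  I          0.0883     1.946    0.7601     1.703
  C          0.3365    0.3365   -0.6729    -1.009
  E          0.4248     2.282   0.08718    0.6936
  solve Keq expr → x = -0.3365; check Q = 0.002616
Then change container volume by factor 0.5 (V_new/V_old).
Step 2:
                  A         C         D         M
  I          0.8495     4.565    0.1744     1.387
  C         0.04941   0.04941  -0.09883   -0.1482
  E          0.8989     4.614   0.07553     1.239
  solve Keq expr → x = -0.04941; check Q = 0.002616
Then add 1.287 M of C.
Step 3:
                  A         C         D         M
  I          0.8989     5.901   0.07553     1.239
  C       -0.004189 -0.004189  0.008377   0.01257
  E          0.8947     5.897   0.08391     1.252
  solve Keq expr → x = 0.004189; check Q = 0.002616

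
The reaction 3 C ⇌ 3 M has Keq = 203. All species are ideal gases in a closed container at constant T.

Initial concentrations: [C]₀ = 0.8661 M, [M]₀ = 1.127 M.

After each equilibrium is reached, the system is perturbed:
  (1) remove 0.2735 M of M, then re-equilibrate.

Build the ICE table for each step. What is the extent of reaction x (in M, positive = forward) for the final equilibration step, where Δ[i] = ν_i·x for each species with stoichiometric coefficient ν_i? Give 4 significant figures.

Q₀ = 2.203 vs Keq = 203 ⇒ Q<K, forward
Step 1:
                    C           M
  Initial      0.8661       1.127
  Change      -0.5763      0.5763
  Equil        0.2898       1.703
  solve Keq expr → x = 0.1921; check Q = 203
Then remove 0.2735 M of M.
Step 2:
                    C           M
  Initial      0.2898        1.43
  Change     -0.03977     0.03977
  Equil          0.25        1.47
  solve Keq expr → x = 0.01326; check Q = 203

x = 0.01326 M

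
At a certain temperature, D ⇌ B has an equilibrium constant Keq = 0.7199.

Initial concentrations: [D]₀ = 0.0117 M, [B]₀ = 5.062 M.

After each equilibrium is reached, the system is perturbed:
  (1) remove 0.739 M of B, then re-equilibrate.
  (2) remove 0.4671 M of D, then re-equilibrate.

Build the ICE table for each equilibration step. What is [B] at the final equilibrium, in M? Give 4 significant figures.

Q₀ = 432.6 vs Keq = 0.7199 ⇒ Q>K, reverse
Step 1:
                    D           B
  init         0.0117       5.062
  Δ             2.938      -2.938
  eq             2.95       2.124
  solve Keq expr → x = -2.938; check Q = 0.7199
Then remove 0.739 M of B.
Step 2:
                    D           B
  init           2.95       1.385
  Δ           -0.4297      0.4297
  eq             2.52       1.814
  solve Keq expr → x = 0.4297; check Q = 0.7199
Then remove 0.4671 M of D.
Step 3:
                    D           B
  init          2.053       1.814
  Δ            0.1955     -0.1955
  eq            2.249       1.619
  solve Keq expr → x = -0.1955; check Q = 0.7199

[B]_eq = 1.619 M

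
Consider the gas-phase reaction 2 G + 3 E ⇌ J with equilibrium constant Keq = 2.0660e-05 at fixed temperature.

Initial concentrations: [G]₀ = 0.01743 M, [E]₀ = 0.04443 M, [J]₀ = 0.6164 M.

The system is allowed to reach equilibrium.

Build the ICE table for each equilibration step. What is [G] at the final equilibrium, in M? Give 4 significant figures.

[G]_eq = 1.25 M

Q₀ = 2.3133e+07 vs Keq = 2.0660e-05 ⇒ Q>K, reverse
Step 1:
                  G         E         J
  Initial   0.01743   0.04443    0.6164
  Change      1.232     1.849   -0.6162
  Equil        1.25     1.893 2.1890e-04
  solve Keq expr → x = -0.6162; check Q = 2.0660e-05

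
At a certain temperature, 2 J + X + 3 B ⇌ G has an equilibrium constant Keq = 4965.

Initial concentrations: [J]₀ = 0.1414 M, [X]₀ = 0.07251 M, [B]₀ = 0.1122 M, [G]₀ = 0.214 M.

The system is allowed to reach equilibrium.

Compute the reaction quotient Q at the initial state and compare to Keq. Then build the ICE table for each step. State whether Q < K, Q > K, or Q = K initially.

Q₀ = 1.0451e+05; Q > K (proceeds reverse)

Q₀ = 1.0451e+05 vs Keq = 4965 ⇒ Q>K, reverse
Step 1:
                  J         X         B         G
  Initial    0.1414   0.07251    0.1122     0.214
  Change     0.0619   0.03095   0.09285  -0.03095
  Equil      0.2033    0.1035    0.2051     0.183
  solve Keq expr → x = -0.03095; check Q = 4965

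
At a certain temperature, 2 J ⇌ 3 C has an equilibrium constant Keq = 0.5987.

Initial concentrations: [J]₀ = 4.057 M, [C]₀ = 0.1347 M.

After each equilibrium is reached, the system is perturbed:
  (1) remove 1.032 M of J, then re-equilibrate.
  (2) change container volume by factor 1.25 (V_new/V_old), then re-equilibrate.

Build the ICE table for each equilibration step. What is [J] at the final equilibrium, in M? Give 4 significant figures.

[J]_eq = 1.694 M

Q₀ = 1.4849e-04 vs Keq = 0.5987 ⇒ Q<K, forward
Step 1:
                  J         C
  init        4.057    0.1347
  Δ          -1.074     1.612
  eq          2.983     1.746
  solve Keq expr → x = 0.5372; check Q = 0.5987
Then remove 1.032 M of J.
Step 2:
                  J         C
  init        1.951     1.746
  Δ          0.2218   -0.3327
  eq          2.172     1.414
  solve Keq expr → x = -0.1109; check Q = 0.5987
Then change container volume by factor 1.25 (V_new/V_old).
Step 3:
                  J         C
  init        1.738     1.131
  Δ        -0.04434   0.06652
  eq          1.694     1.197
  solve Keq expr → x = 0.02217; check Q = 0.5987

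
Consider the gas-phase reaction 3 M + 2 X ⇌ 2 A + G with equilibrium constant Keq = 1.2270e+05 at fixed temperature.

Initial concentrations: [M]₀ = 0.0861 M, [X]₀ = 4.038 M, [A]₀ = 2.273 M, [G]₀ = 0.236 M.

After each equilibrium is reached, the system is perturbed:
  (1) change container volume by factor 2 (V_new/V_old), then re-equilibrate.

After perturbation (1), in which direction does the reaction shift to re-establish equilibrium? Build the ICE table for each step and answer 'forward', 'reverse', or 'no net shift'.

Direction: reverse

Q₀ = 117.2 vs Keq = 1.2270e+05 ⇒ Q<K, forward
Step 1:
                   M          X          A          G
  I           0.0861      4.038      2.273      0.236
  C         -0.07712   -0.05141    0.05141    0.02571
  E         0.008984      3.987      2.324     0.2617
  solve Keq expr → x = 0.02571; check Q = 1.2270e+05
Then change container volume by factor 2 (V_new/V_old).
Step 2:
                   M          X          A          G
  I         0.004492      1.993      1.162     0.1309
  C         0.002611   0.001741  -0.001741 -8.7049e-04
  E         0.007103      1.995       1.16       0.13
  solve Keq expr → x = -8.7049e-04; check Q = 1.2270e+05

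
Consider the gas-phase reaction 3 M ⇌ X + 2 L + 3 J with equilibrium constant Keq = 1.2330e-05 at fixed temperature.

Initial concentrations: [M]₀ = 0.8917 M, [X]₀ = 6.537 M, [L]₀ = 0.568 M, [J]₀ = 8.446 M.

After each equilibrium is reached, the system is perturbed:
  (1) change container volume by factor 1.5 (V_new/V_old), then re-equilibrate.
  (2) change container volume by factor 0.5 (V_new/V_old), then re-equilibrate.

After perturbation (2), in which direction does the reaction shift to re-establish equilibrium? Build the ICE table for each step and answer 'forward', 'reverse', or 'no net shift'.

Q₀ = 1792 vs Keq = 1.2330e-05 ⇒ Q>K, reverse
Step 1:
                  M         X         L         J
  init       0.8917     6.537     0.568     8.446
  Δ          0.8518   -0.2839   -0.5678   -0.8518
  eq          1.743     6.253 1.5446e-04     7.594
  solve Keq expr → x = -0.2839; check Q = 1.2330e-05
Then change container volume by factor 1.5 (V_new/V_old).
Step 2:
                  M         X         L         J
  init        1.162     4.169 1.0298e-04     5.063
  Δ       -1.2925e-04 4.3082e-05 8.6164e-05 1.2925e-04
  eq          1.162     4.169 1.8914e-04     5.063
  solve Keq expr → x = 4.3082e-05; check Q = 1.2330e-05
Then change container volume by factor 0.5 (V_new/V_old).
Step 3:
                  M         X         L         J
  init        2.324     8.338 3.7828e-04     10.13
  Δ       3.6675e-04 -1.2225e-04 -2.4450e-04 -3.6675e-04
  eq          2.325     8.337 1.3378e-04     10.13
  solve Keq expr → x = -1.2225e-04; check Q = 1.2330e-05

Direction: reverse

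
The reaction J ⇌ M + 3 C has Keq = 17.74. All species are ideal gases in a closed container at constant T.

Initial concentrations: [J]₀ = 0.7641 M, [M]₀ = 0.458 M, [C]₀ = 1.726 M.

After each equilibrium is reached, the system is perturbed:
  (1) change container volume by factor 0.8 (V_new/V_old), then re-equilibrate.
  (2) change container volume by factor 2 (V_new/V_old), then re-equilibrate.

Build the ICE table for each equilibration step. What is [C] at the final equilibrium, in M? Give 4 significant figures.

Q₀ = 3.082 vs Keq = 17.74 ⇒ Q<K, forward
Step 1:
                    J           M           C
  init         0.7641       0.458       1.726
  Δ           -0.2266      0.2266      0.6799
  eq           0.5375      0.6846       2.406
  solve Keq expr → x = 0.2266; check Q = 17.74
Then change container volume by factor 0.8 (V_new/V_old).
Step 2:
                    J           M           C
  init         0.6718      0.8558       3.007
  Δ            0.1153     -0.1153     -0.3458
  eq           0.7871      0.7405       2.662
  solve Keq expr → x = -0.1153; check Q = 17.74
Then change container volume by factor 2 (V_new/V_old).
Step 3:
                    J           M           C
  init         0.3935      0.3703       1.331
  Δ           -0.1844      0.1844      0.5533
  eq           0.2091      0.5547       1.884
  solve Keq expr → x = 0.1844; check Q = 17.74

[C]_eq = 1.884 M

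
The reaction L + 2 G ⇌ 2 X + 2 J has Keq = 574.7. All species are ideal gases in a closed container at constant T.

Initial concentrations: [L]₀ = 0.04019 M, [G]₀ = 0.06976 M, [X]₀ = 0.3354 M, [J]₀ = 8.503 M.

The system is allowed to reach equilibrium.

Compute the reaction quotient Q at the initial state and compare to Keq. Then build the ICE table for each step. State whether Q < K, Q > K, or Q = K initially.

Q₀ = 4.1585e+04 vs Keq = 574.7 ⇒ Q>K, reverse
Step 1:
                    L           G           X           J
  Initial     0.04019     0.06976      0.3354       8.503
  Change      0.06913      0.1383     -0.1383     -0.1383
  Equil        0.1093       0.208      0.1971       8.365
  solve Keq expr → x = -0.06913; check Q = 574.7

Q₀ = 4.1585e+04; Q > K (proceeds reverse)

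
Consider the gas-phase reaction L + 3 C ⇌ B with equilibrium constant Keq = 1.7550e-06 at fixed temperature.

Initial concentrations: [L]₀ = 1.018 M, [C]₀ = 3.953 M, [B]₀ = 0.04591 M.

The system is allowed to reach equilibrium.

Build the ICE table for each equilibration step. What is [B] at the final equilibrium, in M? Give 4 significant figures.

Q₀ = 7.3009e-04 vs Keq = 1.7550e-06 ⇒ Q>K, reverse
Step 1:
                    L           C           B
  I             1.018       3.953     0.04591
  C           0.04578      0.1373    -0.04578
  E             1.064        4.09  1.2776e-04
  solve Keq expr → x = -0.04578; check Q = 1.7550e-06

[B]_eq = 1.2776e-04 M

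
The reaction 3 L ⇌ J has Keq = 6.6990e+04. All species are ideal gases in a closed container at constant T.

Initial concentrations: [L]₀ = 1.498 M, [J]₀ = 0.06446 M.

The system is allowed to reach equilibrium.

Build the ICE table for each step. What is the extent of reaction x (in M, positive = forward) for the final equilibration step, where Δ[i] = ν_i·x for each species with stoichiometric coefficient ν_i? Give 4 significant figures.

Q₀ = 0.01918 vs Keq = 6.6990e+04 ⇒ Q<K, forward
Step 1:
                  L         J
  Initial     1.498   0.06446
  Change     -1.478    0.4926
  Equil     0.02026     0.557
  solve Keq expr → x = 0.4926; check Q = 6.6990e+04

x = 0.4926 M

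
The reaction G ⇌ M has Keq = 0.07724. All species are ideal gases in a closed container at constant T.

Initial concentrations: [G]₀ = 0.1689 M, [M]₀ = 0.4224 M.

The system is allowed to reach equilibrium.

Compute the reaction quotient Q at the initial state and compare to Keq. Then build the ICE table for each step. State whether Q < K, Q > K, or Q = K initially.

Q₀ = 2.501; Q > K (proceeds reverse)

Q₀ = 2.501 vs Keq = 0.07724 ⇒ Q>K, reverse
Step 1:
                    G           M
  Initial      0.1689      0.4224
  Change         0.38       -0.38
  Equil        0.5489      0.0424
  solve Keq expr → x = -0.38; check Q = 0.07724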